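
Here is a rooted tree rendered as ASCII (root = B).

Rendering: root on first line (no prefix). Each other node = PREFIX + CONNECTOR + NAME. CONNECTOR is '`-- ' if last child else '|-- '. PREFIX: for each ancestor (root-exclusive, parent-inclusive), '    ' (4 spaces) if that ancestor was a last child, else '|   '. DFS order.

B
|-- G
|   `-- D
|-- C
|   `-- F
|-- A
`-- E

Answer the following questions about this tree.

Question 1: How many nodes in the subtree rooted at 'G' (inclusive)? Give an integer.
Answer: 2

Derivation:
Subtree rooted at G contains: D, G
Count = 2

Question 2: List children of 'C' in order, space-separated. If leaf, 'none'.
Answer: F

Derivation:
Node C's children (from adjacency): F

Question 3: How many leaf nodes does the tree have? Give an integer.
Answer: 4

Derivation:
Leaves (nodes with no children): A, D, E, F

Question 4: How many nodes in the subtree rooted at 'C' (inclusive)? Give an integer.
Subtree rooted at C contains: C, F
Count = 2

Answer: 2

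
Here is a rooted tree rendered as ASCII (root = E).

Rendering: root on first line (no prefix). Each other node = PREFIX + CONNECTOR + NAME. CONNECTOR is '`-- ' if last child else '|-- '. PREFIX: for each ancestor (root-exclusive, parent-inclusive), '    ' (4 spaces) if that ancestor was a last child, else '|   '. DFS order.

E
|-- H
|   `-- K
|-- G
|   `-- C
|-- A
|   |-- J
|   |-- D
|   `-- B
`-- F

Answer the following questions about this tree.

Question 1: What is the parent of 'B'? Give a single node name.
Scan adjacency: B appears as child of A

Answer: A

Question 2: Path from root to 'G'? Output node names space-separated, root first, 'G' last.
Answer: E G

Derivation:
Walk down from root: E -> G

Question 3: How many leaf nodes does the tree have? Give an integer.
Answer: 6

Derivation:
Leaves (nodes with no children): B, C, D, F, J, K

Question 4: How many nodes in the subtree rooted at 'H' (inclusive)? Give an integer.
Subtree rooted at H contains: H, K
Count = 2

Answer: 2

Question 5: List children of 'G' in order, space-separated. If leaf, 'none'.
Answer: C

Derivation:
Node G's children (from adjacency): C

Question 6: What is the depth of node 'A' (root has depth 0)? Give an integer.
Path from root to A: E -> A
Depth = number of edges = 1

Answer: 1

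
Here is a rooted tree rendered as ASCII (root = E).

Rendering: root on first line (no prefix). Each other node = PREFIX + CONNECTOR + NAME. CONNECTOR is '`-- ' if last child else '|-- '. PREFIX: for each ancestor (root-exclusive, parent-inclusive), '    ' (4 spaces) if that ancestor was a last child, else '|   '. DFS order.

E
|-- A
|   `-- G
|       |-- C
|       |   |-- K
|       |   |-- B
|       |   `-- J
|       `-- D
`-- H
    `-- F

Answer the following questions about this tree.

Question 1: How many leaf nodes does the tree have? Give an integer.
Answer: 5

Derivation:
Leaves (nodes with no children): B, D, F, J, K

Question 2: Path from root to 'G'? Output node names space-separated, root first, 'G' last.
Answer: E A G

Derivation:
Walk down from root: E -> A -> G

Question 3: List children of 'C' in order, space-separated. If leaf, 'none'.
Node C's children (from adjacency): K, B, J

Answer: K B J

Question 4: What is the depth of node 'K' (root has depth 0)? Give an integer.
Answer: 4

Derivation:
Path from root to K: E -> A -> G -> C -> K
Depth = number of edges = 4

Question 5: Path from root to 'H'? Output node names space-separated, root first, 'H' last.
Walk down from root: E -> H

Answer: E H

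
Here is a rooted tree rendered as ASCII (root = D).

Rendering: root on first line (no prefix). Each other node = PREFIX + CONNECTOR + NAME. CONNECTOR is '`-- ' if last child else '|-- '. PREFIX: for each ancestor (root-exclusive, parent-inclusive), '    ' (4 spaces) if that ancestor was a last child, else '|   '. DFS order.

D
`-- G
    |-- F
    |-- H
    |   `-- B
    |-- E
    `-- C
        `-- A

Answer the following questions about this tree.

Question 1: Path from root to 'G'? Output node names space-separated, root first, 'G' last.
Walk down from root: D -> G

Answer: D G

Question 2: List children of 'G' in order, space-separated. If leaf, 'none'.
Answer: F H E C

Derivation:
Node G's children (from adjacency): F, H, E, C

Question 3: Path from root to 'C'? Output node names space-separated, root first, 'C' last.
Walk down from root: D -> G -> C

Answer: D G C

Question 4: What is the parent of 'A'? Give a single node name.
Scan adjacency: A appears as child of C

Answer: C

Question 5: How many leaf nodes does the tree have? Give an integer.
Leaves (nodes with no children): A, B, E, F

Answer: 4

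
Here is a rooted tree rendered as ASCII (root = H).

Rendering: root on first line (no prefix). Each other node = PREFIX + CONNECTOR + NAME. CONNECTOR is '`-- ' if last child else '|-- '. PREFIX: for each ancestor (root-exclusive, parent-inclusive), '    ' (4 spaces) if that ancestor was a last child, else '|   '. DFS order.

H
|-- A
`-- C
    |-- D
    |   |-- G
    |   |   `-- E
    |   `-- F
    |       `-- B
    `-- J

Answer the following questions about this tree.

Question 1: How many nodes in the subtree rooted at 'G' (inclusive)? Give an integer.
Answer: 2

Derivation:
Subtree rooted at G contains: E, G
Count = 2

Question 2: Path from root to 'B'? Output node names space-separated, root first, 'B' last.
Walk down from root: H -> C -> D -> F -> B

Answer: H C D F B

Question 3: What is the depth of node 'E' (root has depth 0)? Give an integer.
Answer: 4

Derivation:
Path from root to E: H -> C -> D -> G -> E
Depth = number of edges = 4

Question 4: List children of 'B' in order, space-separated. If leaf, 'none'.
Answer: none

Derivation:
Node B's children (from adjacency): (leaf)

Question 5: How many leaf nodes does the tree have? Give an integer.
Answer: 4

Derivation:
Leaves (nodes with no children): A, B, E, J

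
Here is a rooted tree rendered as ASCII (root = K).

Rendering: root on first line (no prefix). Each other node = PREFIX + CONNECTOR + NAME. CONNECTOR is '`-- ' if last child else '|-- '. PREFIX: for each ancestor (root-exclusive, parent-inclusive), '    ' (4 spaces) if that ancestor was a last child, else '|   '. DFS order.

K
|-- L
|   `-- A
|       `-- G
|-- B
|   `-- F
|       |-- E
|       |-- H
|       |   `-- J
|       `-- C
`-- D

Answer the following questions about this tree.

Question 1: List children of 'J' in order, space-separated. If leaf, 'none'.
Answer: none

Derivation:
Node J's children (from adjacency): (leaf)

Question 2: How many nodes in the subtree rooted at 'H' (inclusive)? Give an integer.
Answer: 2

Derivation:
Subtree rooted at H contains: H, J
Count = 2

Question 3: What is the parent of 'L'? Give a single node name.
Answer: K

Derivation:
Scan adjacency: L appears as child of K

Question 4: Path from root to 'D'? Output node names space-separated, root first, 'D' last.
Answer: K D

Derivation:
Walk down from root: K -> D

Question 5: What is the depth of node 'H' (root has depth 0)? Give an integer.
Answer: 3

Derivation:
Path from root to H: K -> B -> F -> H
Depth = number of edges = 3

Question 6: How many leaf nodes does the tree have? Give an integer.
Leaves (nodes with no children): C, D, E, G, J

Answer: 5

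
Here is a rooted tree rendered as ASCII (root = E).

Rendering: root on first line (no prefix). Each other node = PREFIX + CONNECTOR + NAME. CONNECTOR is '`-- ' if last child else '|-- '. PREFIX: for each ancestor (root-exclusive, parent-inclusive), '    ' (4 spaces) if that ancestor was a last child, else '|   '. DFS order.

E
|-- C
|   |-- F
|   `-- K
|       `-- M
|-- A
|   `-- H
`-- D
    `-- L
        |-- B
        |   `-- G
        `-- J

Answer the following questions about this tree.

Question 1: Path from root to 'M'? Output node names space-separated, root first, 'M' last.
Answer: E C K M

Derivation:
Walk down from root: E -> C -> K -> M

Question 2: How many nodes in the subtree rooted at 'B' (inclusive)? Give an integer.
Answer: 2

Derivation:
Subtree rooted at B contains: B, G
Count = 2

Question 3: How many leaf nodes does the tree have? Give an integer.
Answer: 5

Derivation:
Leaves (nodes with no children): F, G, H, J, M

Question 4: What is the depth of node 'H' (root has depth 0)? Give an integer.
Path from root to H: E -> A -> H
Depth = number of edges = 2

Answer: 2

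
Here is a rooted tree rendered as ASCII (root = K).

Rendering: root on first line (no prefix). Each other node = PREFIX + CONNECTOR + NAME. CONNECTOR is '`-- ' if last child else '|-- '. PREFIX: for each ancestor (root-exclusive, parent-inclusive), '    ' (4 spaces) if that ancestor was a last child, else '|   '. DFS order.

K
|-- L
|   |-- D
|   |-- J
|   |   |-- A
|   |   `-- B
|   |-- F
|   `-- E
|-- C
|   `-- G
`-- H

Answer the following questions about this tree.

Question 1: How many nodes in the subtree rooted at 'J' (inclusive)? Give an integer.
Subtree rooted at J contains: A, B, J
Count = 3

Answer: 3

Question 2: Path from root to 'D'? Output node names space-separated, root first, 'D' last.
Walk down from root: K -> L -> D

Answer: K L D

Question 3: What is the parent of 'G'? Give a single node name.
Scan adjacency: G appears as child of C

Answer: C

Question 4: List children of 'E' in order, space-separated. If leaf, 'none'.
Answer: none

Derivation:
Node E's children (from adjacency): (leaf)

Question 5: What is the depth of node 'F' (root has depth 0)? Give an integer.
Answer: 2

Derivation:
Path from root to F: K -> L -> F
Depth = number of edges = 2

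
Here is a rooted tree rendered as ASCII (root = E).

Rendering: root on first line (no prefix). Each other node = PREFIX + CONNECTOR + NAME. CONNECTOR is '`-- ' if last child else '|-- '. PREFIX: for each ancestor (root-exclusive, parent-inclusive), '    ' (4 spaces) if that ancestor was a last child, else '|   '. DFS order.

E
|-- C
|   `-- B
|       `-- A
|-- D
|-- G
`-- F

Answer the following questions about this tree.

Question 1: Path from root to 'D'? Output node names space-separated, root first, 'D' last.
Answer: E D

Derivation:
Walk down from root: E -> D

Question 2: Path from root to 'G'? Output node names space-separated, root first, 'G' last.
Walk down from root: E -> G

Answer: E G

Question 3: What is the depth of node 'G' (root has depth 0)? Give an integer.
Answer: 1

Derivation:
Path from root to G: E -> G
Depth = number of edges = 1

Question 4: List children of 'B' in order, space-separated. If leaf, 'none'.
Answer: A

Derivation:
Node B's children (from adjacency): A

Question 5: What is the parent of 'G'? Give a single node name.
Scan adjacency: G appears as child of E

Answer: E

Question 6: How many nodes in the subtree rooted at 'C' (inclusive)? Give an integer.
Subtree rooted at C contains: A, B, C
Count = 3

Answer: 3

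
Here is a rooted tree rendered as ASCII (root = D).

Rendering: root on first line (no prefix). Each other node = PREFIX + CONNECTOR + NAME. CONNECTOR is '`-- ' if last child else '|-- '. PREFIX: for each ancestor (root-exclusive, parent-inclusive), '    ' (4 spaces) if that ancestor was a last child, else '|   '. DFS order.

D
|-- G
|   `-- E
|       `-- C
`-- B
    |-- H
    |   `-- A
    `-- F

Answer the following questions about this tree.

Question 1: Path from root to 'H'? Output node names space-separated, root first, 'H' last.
Walk down from root: D -> B -> H

Answer: D B H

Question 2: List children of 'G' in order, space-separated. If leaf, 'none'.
Answer: E

Derivation:
Node G's children (from adjacency): E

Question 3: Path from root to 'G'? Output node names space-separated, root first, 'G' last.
Answer: D G

Derivation:
Walk down from root: D -> G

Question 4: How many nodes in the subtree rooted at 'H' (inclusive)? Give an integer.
Subtree rooted at H contains: A, H
Count = 2

Answer: 2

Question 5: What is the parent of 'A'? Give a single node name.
Scan adjacency: A appears as child of H

Answer: H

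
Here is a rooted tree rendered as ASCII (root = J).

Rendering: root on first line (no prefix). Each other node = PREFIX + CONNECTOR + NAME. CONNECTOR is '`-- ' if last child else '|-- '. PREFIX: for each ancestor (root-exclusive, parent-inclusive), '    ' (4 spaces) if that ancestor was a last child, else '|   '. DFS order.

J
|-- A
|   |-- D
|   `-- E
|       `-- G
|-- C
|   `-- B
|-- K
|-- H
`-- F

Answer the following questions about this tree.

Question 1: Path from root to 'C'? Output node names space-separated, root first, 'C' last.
Walk down from root: J -> C

Answer: J C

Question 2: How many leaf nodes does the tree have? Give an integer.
Answer: 6

Derivation:
Leaves (nodes with no children): B, D, F, G, H, K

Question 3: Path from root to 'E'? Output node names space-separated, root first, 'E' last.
Answer: J A E

Derivation:
Walk down from root: J -> A -> E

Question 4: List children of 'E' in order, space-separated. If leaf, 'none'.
Node E's children (from adjacency): G

Answer: G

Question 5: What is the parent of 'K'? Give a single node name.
Scan adjacency: K appears as child of J

Answer: J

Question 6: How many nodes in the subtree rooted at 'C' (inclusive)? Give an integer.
Subtree rooted at C contains: B, C
Count = 2

Answer: 2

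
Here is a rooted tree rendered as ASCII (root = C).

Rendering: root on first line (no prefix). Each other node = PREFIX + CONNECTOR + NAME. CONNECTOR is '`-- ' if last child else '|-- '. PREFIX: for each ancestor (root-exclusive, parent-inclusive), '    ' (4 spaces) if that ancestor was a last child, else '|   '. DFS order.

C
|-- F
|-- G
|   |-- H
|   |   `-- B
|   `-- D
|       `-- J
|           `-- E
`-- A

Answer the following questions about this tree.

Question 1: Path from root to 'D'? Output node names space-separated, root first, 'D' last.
Answer: C G D

Derivation:
Walk down from root: C -> G -> D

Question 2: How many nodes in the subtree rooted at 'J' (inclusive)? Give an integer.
Answer: 2

Derivation:
Subtree rooted at J contains: E, J
Count = 2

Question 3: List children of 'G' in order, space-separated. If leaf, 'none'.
Answer: H D

Derivation:
Node G's children (from adjacency): H, D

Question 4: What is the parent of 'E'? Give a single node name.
Scan adjacency: E appears as child of J

Answer: J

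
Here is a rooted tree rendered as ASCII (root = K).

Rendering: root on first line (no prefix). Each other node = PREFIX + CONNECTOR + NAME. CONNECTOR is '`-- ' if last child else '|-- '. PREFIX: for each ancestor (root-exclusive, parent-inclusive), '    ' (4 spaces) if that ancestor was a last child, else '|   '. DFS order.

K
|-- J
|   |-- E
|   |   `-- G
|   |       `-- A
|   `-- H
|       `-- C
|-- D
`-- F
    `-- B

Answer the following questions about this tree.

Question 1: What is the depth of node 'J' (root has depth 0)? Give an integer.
Path from root to J: K -> J
Depth = number of edges = 1

Answer: 1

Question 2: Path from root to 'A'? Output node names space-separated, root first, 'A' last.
Walk down from root: K -> J -> E -> G -> A

Answer: K J E G A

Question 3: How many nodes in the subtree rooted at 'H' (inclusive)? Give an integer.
Answer: 2

Derivation:
Subtree rooted at H contains: C, H
Count = 2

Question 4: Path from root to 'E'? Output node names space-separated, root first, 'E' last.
Answer: K J E

Derivation:
Walk down from root: K -> J -> E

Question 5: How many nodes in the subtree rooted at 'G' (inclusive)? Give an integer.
Subtree rooted at G contains: A, G
Count = 2

Answer: 2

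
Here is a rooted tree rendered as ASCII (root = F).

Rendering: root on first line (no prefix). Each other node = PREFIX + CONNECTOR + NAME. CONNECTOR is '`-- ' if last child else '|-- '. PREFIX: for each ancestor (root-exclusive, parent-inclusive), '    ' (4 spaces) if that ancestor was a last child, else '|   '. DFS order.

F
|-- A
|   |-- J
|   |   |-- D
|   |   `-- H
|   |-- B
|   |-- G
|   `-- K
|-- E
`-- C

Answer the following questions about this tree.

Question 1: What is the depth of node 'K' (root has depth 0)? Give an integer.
Answer: 2

Derivation:
Path from root to K: F -> A -> K
Depth = number of edges = 2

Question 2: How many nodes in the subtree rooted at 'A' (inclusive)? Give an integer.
Answer: 7

Derivation:
Subtree rooted at A contains: A, B, D, G, H, J, K
Count = 7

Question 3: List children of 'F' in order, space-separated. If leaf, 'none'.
Node F's children (from adjacency): A, E, C

Answer: A E C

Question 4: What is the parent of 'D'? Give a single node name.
Scan adjacency: D appears as child of J

Answer: J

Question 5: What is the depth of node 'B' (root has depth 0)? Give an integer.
Path from root to B: F -> A -> B
Depth = number of edges = 2

Answer: 2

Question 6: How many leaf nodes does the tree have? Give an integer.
Answer: 7

Derivation:
Leaves (nodes with no children): B, C, D, E, G, H, K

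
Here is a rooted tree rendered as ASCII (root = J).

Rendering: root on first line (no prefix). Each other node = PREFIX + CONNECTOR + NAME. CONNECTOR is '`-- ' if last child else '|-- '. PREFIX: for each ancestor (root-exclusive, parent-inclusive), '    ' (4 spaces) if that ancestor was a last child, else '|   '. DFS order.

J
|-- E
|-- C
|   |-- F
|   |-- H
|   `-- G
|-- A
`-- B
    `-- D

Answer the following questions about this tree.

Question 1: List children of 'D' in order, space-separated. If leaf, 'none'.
Node D's children (from adjacency): (leaf)

Answer: none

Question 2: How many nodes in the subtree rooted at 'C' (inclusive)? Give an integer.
Subtree rooted at C contains: C, F, G, H
Count = 4

Answer: 4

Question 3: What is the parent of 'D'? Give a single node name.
Scan adjacency: D appears as child of B

Answer: B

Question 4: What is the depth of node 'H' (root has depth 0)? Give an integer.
Answer: 2

Derivation:
Path from root to H: J -> C -> H
Depth = number of edges = 2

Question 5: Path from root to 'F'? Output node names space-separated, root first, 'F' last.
Answer: J C F

Derivation:
Walk down from root: J -> C -> F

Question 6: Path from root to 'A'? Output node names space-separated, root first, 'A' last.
Walk down from root: J -> A

Answer: J A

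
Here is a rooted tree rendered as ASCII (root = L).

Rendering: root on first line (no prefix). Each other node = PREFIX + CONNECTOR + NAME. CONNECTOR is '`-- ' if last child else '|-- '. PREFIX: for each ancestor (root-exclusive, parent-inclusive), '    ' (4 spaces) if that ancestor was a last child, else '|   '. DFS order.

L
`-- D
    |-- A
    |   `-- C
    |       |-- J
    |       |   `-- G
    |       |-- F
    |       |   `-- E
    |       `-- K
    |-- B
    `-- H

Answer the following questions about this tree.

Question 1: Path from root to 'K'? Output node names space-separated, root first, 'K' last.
Answer: L D A C K

Derivation:
Walk down from root: L -> D -> A -> C -> K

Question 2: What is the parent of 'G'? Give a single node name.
Answer: J

Derivation:
Scan adjacency: G appears as child of J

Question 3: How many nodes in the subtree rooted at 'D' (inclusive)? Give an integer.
Answer: 10

Derivation:
Subtree rooted at D contains: A, B, C, D, E, F, G, H, J, K
Count = 10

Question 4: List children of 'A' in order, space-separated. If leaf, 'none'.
Node A's children (from adjacency): C

Answer: C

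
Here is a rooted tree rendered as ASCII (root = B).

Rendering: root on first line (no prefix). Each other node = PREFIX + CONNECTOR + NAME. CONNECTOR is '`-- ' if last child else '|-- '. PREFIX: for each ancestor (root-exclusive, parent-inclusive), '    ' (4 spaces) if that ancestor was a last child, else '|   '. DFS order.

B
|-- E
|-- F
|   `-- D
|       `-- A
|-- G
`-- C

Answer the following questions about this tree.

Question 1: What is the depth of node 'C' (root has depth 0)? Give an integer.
Path from root to C: B -> C
Depth = number of edges = 1

Answer: 1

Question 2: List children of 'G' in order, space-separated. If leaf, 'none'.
Answer: none

Derivation:
Node G's children (from adjacency): (leaf)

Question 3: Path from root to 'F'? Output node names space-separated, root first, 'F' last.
Walk down from root: B -> F

Answer: B F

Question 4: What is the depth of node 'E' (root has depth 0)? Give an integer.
Path from root to E: B -> E
Depth = number of edges = 1

Answer: 1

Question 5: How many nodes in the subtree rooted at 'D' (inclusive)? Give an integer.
Subtree rooted at D contains: A, D
Count = 2

Answer: 2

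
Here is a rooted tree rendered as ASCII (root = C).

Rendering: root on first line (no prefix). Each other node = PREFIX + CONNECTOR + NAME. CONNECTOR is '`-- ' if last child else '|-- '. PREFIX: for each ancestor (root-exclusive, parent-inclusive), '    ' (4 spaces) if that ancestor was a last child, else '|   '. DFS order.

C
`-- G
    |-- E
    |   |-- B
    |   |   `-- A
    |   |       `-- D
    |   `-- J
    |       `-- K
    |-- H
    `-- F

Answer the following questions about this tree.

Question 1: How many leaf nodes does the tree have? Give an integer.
Answer: 4

Derivation:
Leaves (nodes with no children): D, F, H, K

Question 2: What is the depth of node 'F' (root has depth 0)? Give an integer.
Path from root to F: C -> G -> F
Depth = number of edges = 2

Answer: 2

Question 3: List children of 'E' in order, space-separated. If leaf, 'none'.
Answer: B J

Derivation:
Node E's children (from adjacency): B, J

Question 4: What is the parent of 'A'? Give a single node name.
Scan adjacency: A appears as child of B

Answer: B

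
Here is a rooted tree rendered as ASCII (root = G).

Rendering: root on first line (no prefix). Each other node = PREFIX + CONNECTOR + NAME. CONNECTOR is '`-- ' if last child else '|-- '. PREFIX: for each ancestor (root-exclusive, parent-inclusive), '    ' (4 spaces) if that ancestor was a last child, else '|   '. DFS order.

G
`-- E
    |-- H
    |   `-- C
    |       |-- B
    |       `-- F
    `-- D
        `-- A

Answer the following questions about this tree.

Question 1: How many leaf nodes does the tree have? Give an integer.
Leaves (nodes with no children): A, B, F

Answer: 3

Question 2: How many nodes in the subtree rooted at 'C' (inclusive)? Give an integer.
Answer: 3

Derivation:
Subtree rooted at C contains: B, C, F
Count = 3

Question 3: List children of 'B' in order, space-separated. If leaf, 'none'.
Answer: none

Derivation:
Node B's children (from adjacency): (leaf)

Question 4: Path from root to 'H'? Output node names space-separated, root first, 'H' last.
Walk down from root: G -> E -> H

Answer: G E H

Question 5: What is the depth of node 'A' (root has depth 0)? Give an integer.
Answer: 3

Derivation:
Path from root to A: G -> E -> D -> A
Depth = number of edges = 3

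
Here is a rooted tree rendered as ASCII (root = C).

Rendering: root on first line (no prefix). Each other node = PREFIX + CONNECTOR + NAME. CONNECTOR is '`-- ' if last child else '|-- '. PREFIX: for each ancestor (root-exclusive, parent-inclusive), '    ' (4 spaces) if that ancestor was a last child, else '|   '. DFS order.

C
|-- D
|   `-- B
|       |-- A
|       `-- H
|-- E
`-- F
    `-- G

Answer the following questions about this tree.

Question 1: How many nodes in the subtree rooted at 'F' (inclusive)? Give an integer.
Answer: 2

Derivation:
Subtree rooted at F contains: F, G
Count = 2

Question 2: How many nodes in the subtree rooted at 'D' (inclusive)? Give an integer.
Answer: 4

Derivation:
Subtree rooted at D contains: A, B, D, H
Count = 4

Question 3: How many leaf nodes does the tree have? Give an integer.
Leaves (nodes with no children): A, E, G, H

Answer: 4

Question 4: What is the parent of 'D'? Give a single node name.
Answer: C

Derivation:
Scan adjacency: D appears as child of C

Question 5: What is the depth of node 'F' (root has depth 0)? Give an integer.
Answer: 1

Derivation:
Path from root to F: C -> F
Depth = number of edges = 1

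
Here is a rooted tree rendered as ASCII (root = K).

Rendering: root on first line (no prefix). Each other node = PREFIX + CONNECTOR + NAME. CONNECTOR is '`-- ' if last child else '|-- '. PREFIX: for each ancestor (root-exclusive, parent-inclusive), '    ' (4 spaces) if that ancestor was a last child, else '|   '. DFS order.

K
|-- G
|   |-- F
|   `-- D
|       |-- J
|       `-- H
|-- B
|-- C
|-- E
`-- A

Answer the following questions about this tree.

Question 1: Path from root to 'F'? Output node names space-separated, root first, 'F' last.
Answer: K G F

Derivation:
Walk down from root: K -> G -> F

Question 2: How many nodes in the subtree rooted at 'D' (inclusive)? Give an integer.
Answer: 3

Derivation:
Subtree rooted at D contains: D, H, J
Count = 3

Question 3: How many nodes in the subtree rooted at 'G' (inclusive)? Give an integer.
Answer: 5

Derivation:
Subtree rooted at G contains: D, F, G, H, J
Count = 5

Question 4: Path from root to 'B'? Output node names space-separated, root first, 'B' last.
Walk down from root: K -> B

Answer: K B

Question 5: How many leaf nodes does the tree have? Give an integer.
Leaves (nodes with no children): A, B, C, E, F, H, J

Answer: 7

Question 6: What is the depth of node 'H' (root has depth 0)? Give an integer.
Path from root to H: K -> G -> D -> H
Depth = number of edges = 3

Answer: 3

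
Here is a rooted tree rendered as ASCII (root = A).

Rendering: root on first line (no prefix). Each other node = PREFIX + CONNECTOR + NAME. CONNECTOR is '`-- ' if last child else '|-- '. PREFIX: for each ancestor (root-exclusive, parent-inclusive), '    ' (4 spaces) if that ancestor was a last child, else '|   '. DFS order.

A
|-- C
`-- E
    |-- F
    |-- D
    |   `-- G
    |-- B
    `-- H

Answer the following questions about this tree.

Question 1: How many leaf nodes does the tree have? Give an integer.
Leaves (nodes with no children): B, C, F, G, H

Answer: 5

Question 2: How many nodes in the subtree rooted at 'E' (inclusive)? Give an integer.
Subtree rooted at E contains: B, D, E, F, G, H
Count = 6

Answer: 6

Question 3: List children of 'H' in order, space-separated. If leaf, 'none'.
Node H's children (from adjacency): (leaf)

Answer: none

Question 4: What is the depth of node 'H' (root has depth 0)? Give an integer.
Path from root to H: A -> E -> H
Depth = number of edges = 2

Answer: 2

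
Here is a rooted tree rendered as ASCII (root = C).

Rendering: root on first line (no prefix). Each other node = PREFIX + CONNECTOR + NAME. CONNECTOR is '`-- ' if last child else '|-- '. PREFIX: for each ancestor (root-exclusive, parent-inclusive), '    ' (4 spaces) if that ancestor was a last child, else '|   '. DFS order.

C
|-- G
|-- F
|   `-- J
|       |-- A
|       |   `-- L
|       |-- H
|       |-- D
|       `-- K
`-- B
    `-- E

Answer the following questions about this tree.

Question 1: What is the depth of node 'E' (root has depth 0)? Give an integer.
Answer: 2

Derivation:
Path from root to E: C -> B -> E
Depth = number of edges = 2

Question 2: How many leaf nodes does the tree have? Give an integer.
Leaves (nodes with no children): D, E, G, H, K, L

Answer: 6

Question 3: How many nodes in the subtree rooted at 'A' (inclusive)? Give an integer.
Subtree rooted at A contains: A, L
Count = 2

Answer: 2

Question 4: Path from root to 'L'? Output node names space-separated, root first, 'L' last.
Answer: C F J A L

Derivation:
Walk down from root: C -> F -> J -> A -> L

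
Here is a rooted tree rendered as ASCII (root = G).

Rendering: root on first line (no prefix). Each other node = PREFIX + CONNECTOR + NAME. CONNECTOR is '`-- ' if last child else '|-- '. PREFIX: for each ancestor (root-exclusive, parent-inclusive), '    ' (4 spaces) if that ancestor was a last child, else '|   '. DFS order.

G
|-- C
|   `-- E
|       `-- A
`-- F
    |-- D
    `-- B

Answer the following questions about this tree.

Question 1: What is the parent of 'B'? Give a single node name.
Answer: F

Derivation:
Scan adjacency: B appears as child of F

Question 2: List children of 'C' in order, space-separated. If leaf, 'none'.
Answer: E

Derivation:
Node C's children (from adjacency): E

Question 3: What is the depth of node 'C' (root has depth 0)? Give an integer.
Path from root to C: G -> C
Depth = number of edges = 1

Answer: 1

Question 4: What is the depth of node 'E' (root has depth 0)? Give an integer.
Path from root to E: G -> C -> E
Depth = number of edges = 2

Answer: 2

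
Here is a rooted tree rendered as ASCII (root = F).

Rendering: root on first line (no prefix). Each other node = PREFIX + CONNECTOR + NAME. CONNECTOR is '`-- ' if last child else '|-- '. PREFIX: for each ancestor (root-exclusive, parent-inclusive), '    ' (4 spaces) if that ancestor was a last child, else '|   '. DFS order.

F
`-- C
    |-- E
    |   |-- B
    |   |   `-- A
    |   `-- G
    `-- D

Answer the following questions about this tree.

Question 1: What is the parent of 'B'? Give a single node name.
Answer: E

Derivation:
Scan adjacency: B appears as child of E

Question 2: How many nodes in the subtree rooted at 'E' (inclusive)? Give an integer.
Answer: 4

Derivation:
Subtree rooted at E contains: A, B, E, G
Count = 4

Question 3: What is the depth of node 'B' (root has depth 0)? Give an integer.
Path from root to B: F -> C -> E -> B
Depth = number of edges = 3

Answer: 3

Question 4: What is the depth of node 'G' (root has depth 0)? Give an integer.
Path from root to G: F -> C -> E -> G
Depth = number of edges = 3

Answer: 3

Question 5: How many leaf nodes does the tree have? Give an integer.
Leaves (nodes with no children): A, D, G

Answer: 3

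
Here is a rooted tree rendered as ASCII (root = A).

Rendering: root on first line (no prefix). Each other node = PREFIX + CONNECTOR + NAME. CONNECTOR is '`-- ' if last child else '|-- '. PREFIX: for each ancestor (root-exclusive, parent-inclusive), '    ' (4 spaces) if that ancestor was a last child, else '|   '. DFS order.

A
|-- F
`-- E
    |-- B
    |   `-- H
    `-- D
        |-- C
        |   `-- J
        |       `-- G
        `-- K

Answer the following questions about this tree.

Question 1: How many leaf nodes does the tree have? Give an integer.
Leaves (nodes with no children): F, G, H, K

Answer: 4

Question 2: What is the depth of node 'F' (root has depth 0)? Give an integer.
Answer: 1

Derivation:
Path from root to F: A -> F
Depth = number of edges = 1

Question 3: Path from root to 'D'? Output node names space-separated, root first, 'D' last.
Answer: A E D

Derivation:
Walk down from root: A -> E -> D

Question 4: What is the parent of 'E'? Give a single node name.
Scan adjacency: E appears as child of A

Answer: A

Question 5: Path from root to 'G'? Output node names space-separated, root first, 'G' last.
Walk down from root: A -> E -> D -> C -> J -> G

Answer: A E D C J G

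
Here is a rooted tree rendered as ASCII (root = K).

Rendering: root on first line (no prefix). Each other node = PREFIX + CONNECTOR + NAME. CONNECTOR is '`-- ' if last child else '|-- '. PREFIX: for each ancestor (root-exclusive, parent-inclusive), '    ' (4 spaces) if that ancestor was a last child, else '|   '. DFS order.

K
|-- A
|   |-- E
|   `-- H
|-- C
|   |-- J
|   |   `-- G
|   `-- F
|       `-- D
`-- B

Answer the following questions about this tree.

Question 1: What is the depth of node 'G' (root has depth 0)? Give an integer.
Answer: 3

Derivation:
Path from root to G: K -> C -> J -> G
Depth = number of edges = 3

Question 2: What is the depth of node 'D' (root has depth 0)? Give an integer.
Answer: 3

Derivation:
Path from root to D: K -> C -> F -> D
Depth = number of edges = 3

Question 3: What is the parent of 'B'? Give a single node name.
Scan adjacency: B appears as child of K

Answer: K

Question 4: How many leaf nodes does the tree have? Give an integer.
Answer: 5

Derivation:
Leaves (nodes with no children): B, D, E, G, H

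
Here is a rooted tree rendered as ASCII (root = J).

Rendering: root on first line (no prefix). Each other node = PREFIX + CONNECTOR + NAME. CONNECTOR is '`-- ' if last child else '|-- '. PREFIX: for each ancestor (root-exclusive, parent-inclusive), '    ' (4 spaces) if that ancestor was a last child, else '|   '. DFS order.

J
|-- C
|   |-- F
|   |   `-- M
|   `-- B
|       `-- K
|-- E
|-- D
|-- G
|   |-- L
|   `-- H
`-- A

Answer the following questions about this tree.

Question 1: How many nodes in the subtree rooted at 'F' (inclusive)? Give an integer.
Subtree rooted at F contains: F, M
Count = 2

Answer: 2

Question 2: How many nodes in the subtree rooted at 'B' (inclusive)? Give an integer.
Answer: 2

Derivation:
Subtree rooted at B contains: B, K
Count = 2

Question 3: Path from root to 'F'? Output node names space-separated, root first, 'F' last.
Answer: J C F

Derivation:
Walk down from root: J -> C -> F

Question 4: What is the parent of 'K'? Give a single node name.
Answer: B

Derivation:
Scan adjacency: K appears as child of B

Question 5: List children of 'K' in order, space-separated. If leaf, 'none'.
Answer: none

Derivation:
Node K's children (from adjacency): (leaf)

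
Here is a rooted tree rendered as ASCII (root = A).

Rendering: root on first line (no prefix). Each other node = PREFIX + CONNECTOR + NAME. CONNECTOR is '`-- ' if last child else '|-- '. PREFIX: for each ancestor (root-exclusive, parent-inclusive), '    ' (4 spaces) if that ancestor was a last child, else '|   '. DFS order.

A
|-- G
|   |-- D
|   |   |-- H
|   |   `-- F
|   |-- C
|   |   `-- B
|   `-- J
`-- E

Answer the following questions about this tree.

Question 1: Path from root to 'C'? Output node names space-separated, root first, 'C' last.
Walk down from root: A -> G -> C

Answer: A G C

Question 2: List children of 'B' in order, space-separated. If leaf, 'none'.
Answer: none

Derivation:
Node B's children (from adjacency): (leaf)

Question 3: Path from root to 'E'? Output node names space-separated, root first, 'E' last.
Walk down from root: A -> E

Answer: A E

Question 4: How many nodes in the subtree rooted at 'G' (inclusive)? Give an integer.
Answer: 7

Derivation:
Subtree rooted at G contains: B, C, D, F, G, H, J
Count = 7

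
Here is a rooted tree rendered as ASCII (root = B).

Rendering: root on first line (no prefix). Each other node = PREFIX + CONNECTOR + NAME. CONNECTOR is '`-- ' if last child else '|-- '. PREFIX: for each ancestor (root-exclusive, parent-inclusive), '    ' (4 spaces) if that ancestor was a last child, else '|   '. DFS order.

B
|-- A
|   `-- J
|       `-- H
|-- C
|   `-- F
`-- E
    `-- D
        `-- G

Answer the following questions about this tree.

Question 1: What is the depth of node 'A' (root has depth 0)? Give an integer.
Path from root to A: B -> A
Depth = number of edges = 1

Answer: 1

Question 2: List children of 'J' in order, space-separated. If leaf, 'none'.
Answer: H

Derivation:
Node J's children (from adjacency): H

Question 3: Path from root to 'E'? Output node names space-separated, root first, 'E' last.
Walk down from root: B -> E

Answer: B E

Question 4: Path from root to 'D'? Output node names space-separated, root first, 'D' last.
Answer: B E D

Derivation:
Walk down from root: B -> E -> D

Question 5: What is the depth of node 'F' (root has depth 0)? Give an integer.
Path from root to F: B -> C -> F
Depth = number of edges = 2

Answer: 2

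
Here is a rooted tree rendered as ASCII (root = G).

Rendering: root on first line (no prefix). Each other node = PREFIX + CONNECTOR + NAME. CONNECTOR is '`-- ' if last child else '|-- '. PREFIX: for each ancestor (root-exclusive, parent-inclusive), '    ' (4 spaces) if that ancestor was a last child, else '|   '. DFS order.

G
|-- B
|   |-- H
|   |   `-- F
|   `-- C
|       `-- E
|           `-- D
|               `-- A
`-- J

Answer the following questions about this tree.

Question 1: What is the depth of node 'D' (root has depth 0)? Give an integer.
Answer: 4

Derivation:
Path from root to D: G -> B -> C -> E -> D
Depth = number of edges = 4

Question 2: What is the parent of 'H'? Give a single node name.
Scan adjacency: H appears as child of B

Answer: B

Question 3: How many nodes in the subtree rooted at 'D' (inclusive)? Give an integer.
Answer: 2

Derivation:
Subtree rooted at D contains: A, D
Count = 2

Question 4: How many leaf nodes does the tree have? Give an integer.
Leaves (nodes with no children): A, F, J

Answer: 3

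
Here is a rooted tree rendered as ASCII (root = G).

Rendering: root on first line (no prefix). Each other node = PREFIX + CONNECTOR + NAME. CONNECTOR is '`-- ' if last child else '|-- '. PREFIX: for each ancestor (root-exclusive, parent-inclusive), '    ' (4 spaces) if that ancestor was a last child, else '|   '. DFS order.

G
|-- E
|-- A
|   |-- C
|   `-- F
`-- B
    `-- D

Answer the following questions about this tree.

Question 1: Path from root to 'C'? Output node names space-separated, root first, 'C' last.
Walk down from root: G -> A -> C

Answer: G A C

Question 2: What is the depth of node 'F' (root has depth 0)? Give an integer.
Path from root to F: G -> A -> F
Depth = number of edges = 2

Answer: 2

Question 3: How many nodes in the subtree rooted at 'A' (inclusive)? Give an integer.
Answer: 3

Derivation:
Subtree rooted at A contains: A, C, F
Count = 3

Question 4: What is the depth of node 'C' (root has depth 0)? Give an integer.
Answer: 2

Derivation:
Path from root to C: G -> A -> C
Depth = number of edges = 2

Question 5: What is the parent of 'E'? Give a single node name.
Scan adjacency: E appears as child of G

Answer: G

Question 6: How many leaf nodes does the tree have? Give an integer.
Leaves (nodes with no children): C, D, E, F

Answer: 4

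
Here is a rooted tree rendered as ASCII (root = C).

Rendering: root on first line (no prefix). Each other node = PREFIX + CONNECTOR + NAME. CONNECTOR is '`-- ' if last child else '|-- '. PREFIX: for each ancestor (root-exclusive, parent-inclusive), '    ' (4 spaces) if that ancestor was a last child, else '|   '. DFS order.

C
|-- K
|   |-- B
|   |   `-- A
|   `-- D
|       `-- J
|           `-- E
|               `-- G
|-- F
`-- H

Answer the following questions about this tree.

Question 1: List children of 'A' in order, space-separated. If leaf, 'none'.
Answer: none

Derivation:
Node A's children (from adjacency): (leaf)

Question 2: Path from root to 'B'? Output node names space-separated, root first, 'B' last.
Walk down from root: C -> K -> B

Answer: C K B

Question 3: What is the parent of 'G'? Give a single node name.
Scan adjacency: G appears as child of E

Answer: E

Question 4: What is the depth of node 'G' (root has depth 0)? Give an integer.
Answer: 5

Derivation:
Path from root to G: C -> K -> D -> J -> E -> G
Depth = number of edges = 5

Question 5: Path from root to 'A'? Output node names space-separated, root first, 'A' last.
Answer: C K B A

Derivation:
Walk down from root: C -> K -> B -> A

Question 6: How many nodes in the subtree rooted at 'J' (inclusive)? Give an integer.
Answer: 3

Derivation:
Subtree rooted at J contains: E, G, J
Count = 3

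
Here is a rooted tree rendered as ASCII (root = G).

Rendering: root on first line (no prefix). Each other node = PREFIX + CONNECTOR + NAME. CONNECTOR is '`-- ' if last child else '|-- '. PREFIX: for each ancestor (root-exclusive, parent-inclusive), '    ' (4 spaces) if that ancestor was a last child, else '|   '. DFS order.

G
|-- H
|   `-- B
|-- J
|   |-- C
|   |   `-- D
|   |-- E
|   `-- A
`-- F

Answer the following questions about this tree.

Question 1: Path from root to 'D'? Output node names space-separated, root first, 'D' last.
Answer: G J C D

Derivation:
Walk down from root: G -> J -> C -> D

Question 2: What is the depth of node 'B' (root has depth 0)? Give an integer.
Answer: 2

Derivation:
Path from root to B: G -> H -> B
Depth = number of edges = 2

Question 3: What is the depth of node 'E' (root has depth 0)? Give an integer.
Answer: 2

Derivation:
Path from root to E: G -> J -> E
Depth = number of edges = 2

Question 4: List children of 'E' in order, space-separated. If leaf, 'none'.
Answer: none

Derivation:
Node E's children (from adjacency): (leaf)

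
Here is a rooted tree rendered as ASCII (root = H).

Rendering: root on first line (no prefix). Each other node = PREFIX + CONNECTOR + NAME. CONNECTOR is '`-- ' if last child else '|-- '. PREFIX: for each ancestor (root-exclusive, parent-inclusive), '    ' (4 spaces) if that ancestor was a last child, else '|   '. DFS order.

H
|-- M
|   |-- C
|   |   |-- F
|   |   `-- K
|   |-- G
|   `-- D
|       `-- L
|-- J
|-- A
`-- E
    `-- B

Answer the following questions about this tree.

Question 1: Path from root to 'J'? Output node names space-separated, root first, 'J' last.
Answer: H J

Derivation:
Walk down from root: H -> J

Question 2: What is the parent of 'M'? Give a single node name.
Answer: H

Derivation:
Scan adjacency: M appears as child of H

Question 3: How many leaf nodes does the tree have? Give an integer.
Answer: 7

Derivation:
Leaves (nodes with no children): A, B, F, G, J, K, L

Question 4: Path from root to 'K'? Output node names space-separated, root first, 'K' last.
Answer: H M C K

Derivation:
Walk down from root: H -> M -> C -> K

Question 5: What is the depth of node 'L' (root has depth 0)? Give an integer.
Path from root to L: H -> M -> D -> L
Depth = number of edges = 3

Answer: 3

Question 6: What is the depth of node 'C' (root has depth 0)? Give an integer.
Answer: 2

Derivation:
Path from root to C: H -> M -> C
Depth = number of edges = 2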